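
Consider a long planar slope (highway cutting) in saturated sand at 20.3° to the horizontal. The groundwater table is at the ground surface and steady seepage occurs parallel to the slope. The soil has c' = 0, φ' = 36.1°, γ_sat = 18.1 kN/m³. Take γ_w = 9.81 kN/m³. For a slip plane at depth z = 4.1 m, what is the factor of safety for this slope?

With seepage parallel to the slope and the water table at the surface, the effective normal stress on the slip plane uses the buoyant unit weight γ' = γ_sat − γ_w while the driving shear stress uses γ_sat:
FS = [c' + γ' z cos²β tanφ'] / [γ_sat z sinβ cosβ]
(For c' = 0 this reduces to FS = (γ'/γ_sat)·tanφ'/tanβ.)
γ' = 18.1 − 9.81 = 8.29 kN/m³
Numerator = 0.0 + 8.29·4.1·cos²20.3°·tan36.1° = 0.0 + 8.29·4.1·0.8796·0.7292 = 21.802 kPa
Denominator = 18.1·4.1·sin20.3°·cos20.3° = 18.1·4.1·0.3469·0.9379 = 24.147 kPa
FS = 21.802 / 24.147 = 0.903

FS = 0.90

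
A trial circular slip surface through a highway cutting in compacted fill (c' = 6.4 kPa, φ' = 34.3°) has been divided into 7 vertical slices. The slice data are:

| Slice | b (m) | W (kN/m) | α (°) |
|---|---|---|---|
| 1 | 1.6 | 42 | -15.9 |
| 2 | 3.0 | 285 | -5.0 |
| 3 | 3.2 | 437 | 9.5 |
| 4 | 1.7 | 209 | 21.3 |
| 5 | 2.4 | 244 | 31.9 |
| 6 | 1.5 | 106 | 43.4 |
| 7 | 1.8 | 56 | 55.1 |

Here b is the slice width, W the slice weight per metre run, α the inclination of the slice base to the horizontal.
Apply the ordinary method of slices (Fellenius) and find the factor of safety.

Ordinary method of slices: FS = Σ[c'·Δl_i + (W_i cosα_i)·tanφ'] / Σ W_i sinα_i, with Δl_i = b_i / cosα_i.
Slice 1: Δl = 1.6/cos(-15.9°) = 1.664 m; N'_1 = 42·cos(-15.9°) = 40.4; c'Δl = 10.65; W sinα = -11.5
Slice 2: Δl = 3.0/cos(-5.0°) = 3.011 m; N'_2 = 285·cos(-5.0°) = 283.9; c'Δl = 19.27; W sinα = -24.8
Slice 3: Δl = 3.2/cos9.5° = 3.244 m; N'_3 = 437·cos9.5° = 431.0; c'Δl = 20.76; W sinα = 72.1
Slice 4: Δl = 1.7/cos21.3° = 1.825 m; N'_4 = 209·cos21.3° = 194.7; c'Δl = 11.68; W sinα = 75.9
Slice 5: Δl = 2.4/cos31.9° = 2.827 m; N'_5 = 244·cos31.9° = 207.1; c'Δl = 18.09; W sinα = 128.9
Slice 6: Δl = 1.5/cos43.4° = 2.064 m; N'_6 = 106·cos43.4° = 77.0; c'Δl = 13.21; W sinα = 72.8
Slice 7: Δl = 1.8/cos55.1° = 3.146 m; N'_7 = 56·cos55.1° = 32.0; c'Δl = 20.13; W sinα = 45.9
Σc'Δl = 113.8 kN/m; ΣN' = 1266.2 kN/m; ΣW sinα = 359.4 kN/m
Resisting = 113.8 + 1266.2·tan34.3° = 113.8 + 863.8 = 977.6 kN/m
FS = 977.6 / 359.4 = 2.720

FS = 2.72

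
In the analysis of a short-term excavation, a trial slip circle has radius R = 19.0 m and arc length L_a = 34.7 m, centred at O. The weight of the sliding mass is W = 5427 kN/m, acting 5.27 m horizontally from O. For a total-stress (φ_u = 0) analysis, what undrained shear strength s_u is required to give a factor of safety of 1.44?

s_u = 62.5 kPa

FS = s_u·L_a·R / (W·d), so s_u = FS·W·d / (L_a·R).
s_u = 1.44·5427·5.27 / (34.70·19.0) = 41184.4 / 659.30 = 62.47 kPa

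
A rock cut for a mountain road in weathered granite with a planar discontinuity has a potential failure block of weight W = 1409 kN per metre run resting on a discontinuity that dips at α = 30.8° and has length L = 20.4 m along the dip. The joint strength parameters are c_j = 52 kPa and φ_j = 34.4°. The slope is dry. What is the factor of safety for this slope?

FS = 2.62

Resolving the block weight along and normal to the plane and applying the Mohr–Coulomb strength on the joint:
N' = W cosα = 1409·cos30.8° = 1210.3 kN/m
Driving force T = W sinα = 1409·sin30.8° = 721.5 kN/m
Resisting force R = c_j·L + N'·tanφ_j = 52·20.4 + 1210.3·tan34.4° = 1060.8 + 828.7 = 1889.5 kN/m
FS = R / T = 1889.5 / 721.5 = 2.619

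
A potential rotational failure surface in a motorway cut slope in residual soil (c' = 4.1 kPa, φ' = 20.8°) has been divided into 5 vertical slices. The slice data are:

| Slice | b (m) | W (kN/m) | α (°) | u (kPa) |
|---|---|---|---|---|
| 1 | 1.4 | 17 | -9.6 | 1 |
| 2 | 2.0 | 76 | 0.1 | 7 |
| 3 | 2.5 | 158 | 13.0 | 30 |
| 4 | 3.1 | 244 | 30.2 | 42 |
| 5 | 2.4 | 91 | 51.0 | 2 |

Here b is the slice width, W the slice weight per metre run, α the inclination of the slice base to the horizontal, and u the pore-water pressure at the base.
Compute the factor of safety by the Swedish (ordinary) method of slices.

Ordinary method of slices: FS = Σ[c'·Δl_i + (W_i cosα_i − u_i·Δl_i)·tanφ'] / Σ W_i sinα_i, with Δl_i = b_i / cosα_i.
Slice 1: Δl = 1.4/cos(-9.6°) = 1.420 m; N'_1 = 17·cos(-9.6°) − 1·1.420 = 15.3; c'Δl = 5.82; W sinα = -2.8
Slice 2: Δl = 2.0/cos0.1° = 2.000 m; N'_2 = 76·cos0.1° − 7·2.000 = 62.0; c'Δl = 8.20; W sinα = 0.1
Slice 3: Δl = 2.5/cos13.0° = 2.566 m; N'_3 = 158·cos13.0° − 30·2.566 = 77.0; c'Δl = 10.52; W sinα = 35.5
Slice 4: Δl = 3.1/cos30.2° = 3.587 m; N'_4 = 244·cos30.2° − 42·3.587 = 60.2; c'Δl = 14.71; W sinα = 122.7
Slice 5: Δl = 2.4/cos51.0° = 3.814 m; N'_5 = 91·cos51.0° − 2·3.814 = 49.6; c'Δl = 15.64; W sinα = 70.7
Σc'Δl = 54.9 kN/m; ΣN' = 264.2 kN/m; ΣW sinα = 226.3 kN/m
Resisting = 54.9 + 264.2·tan20.8° = 54.9 + 100.4 = 155.2 kN/m
FS = 155.2 / 226.3 = 0.686

FS = 0.69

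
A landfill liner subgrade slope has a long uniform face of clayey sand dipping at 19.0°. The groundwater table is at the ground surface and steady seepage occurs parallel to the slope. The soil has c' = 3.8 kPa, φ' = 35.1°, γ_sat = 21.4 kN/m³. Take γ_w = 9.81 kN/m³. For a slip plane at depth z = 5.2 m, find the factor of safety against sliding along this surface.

With seepage parallel to the slope and the water table at the surface, the effective normal stress on the slip plane uses the buoyant unit weight γ' = γ_sat − γ_w while the driving shear stress uses γ_sat:
FS = [c' + γ' z cos²β tanφ'] / [γ_sat z sinβ cosβ]
γ' = 21.4 − 9.81 = 11.59 kN/m³
Numerator = 3.8 + 11.59·5.2·cos²19.0°·tan35.1° = 3.8 + 11.59·5.2·0.8940·0.7028 = 41.667 kPa
Denominator = 21.4·5.2·sin19.0°·cos19.0° = 21.4·5.2·0.3256·0.9455 = 34.255 kPa
FS = 41.667 / 34.255 = 1.216

FS = 1.22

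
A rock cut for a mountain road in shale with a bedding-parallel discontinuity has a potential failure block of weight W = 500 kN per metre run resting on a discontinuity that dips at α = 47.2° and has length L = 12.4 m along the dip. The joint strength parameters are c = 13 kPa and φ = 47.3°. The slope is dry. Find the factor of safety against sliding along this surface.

FS = 1.44

Resolving the block weight along and normal to the plane and applying the Mohr–Coulomb strength on the joint:
N' = W cosα = 500·cos47.2° = 339.7 kN/m
Driving force T = W sinα = 500·sin47.2° = 366.9 kN/m
Resisting force R = c·L + N'·tanφ = 13·12.4 + 339.7·tan47.3° = 161.2 + 368.2 = 529.4 kN/m
FS = R / T = 529.4 / 366.9 = 1.443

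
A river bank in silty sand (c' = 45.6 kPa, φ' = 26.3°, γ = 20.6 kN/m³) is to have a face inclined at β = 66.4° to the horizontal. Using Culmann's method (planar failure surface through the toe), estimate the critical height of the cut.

H_c = 30.94 m

Culmann's analysis gives the critical failure plane at α_cr = (β + φ')/2 = (66.4 + 26.3)/2 = 46.4°, and the critical height
H_c = (4c'/γ) · sinβ cosφ' / [1 − cos(β − φ')]
    = (4·45.6/20.6) · sin66.4°·cos26.3° / [1 − cos(40.1°)]
    = 8.854 · 0.9164·0.8965 / [1 − 0.7649]
    = 8.854 · 0.8215 / 0.2351
    = 30.94 m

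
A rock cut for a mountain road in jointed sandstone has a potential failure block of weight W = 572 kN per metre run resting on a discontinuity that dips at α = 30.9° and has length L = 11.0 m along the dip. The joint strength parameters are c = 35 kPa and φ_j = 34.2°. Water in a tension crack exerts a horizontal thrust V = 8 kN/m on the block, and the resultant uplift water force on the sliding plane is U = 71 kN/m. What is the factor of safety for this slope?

Resolving the block weight along and normal to the plane and applying the Mohr–Coulomb strength on the joint:
N' = W cosα − U − V sinα = 572·cos30.9° − 71 − 8·sin30.9° = 415.7 kN/m
Driving force T = W sinα + V cosα = 572·sin30.9° + 8·cos30.9° = 300.6 kN/m
Resisting force R = c·L + N'·tanφ_j = 35·11.0 + 415.7·tan34.2° = 385.0 + 282.5 = 667.5 kN/m
FS = R / T = 667.5 / 300.6 = 2.221

FS = 2.22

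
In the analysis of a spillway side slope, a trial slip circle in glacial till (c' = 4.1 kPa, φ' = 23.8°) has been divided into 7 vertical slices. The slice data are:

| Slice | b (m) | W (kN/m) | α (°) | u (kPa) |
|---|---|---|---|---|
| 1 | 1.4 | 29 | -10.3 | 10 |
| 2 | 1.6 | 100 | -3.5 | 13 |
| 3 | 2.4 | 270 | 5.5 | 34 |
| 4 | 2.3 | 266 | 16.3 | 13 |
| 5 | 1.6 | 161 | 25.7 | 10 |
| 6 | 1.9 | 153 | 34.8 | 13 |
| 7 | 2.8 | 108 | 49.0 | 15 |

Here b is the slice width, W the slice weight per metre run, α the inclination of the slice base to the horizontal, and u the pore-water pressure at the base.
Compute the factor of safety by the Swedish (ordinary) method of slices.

Ordinary method of slices: FS = Σ[c'·Δl_i + (W_i cosα_i − u_i·Δl_i)·tanφ'] / Σ W_i sinα_i, with Δl_i = b_i / cosα_i.
Slice 1: Δl = 1.4/cos(-10.3°) = 1.423 m; N'_1 = 29·cos(-10.3°) − 10·1.423 = 14.3; c'Δl = 5.83; W sinα = -5.2
Slice 2: Δl = 1.6/cos(-3.5°) = 1.603 m; N'_2 = 100·cos(-3.5°) − 13·1.603 = 79.0; c'Δl = 6.57; W sinα = -6.1
Slice 3: Δl = 2.4/cos5.5° = 2.411 m; N'_3 = 270·cos5.5° − 34·2.411 = 186.8; c'Δl = 9.89; W sinα = 25.9
Slice 4: Δl = 2.3/cos16.3° = 2.396 m; N'_4 = 266·cos16.3° − 13·2.396 = 224.2; c'Δl = 9.82; W sinα = 74.7
Slice 5: Δl = 1.6/cos25.7° = 1.776 m; N'_5 = 161·cos25.7° − 10·1.776 = 127.3; c'Δl = 7.28; W sinα = 69.8
Slice 6: Δl = 1.9/cos34.8° = 2.314 m; N'_6 = 153·cos34.8° − 13·2.314 = 95.6; c'Δl = 9.49; W sinα = 87.3
Slice 7: Δl = 2.8/cos49.0° = 4.268 m; N'_7 = 108·cos49.0° − 15·4.268 = 6.8; c'Δl = 17.50; W sinα = 81.5
Σc'Δl = 66.4 kN/m; ΣN' = 733.9 kN/m; ΣW sinα = 327.9 kN/m
Resisting = 66.4 + 733.9·tan23.8° = 66.4 + 323.7 = 390.1 kN/m
FS = 390.1 / 327.9 = 1.190

FS = 1.19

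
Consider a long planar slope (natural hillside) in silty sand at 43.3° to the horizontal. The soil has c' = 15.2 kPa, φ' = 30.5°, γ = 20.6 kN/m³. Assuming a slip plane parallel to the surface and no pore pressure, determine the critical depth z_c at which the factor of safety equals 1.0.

Setting FS = 1.00 in FS = [c' + γz cos²β tanφ'] / [γz sinβ cosβ] and solving for z:
z = c' / [γ cosβ (FS·sinβ − cosβ·tanφ')]
  = 15.2 / [20.6·cos43.3°·(1.00·sin43.3° − cos43.3°·tan30.5°)]
  = 15.2 / [20.6·0.7278·(1.00·0.6858 − 0.7278·0.5890)]
  = 15.2 / 3.8549 = 3.943 m

z_c = 3.94 m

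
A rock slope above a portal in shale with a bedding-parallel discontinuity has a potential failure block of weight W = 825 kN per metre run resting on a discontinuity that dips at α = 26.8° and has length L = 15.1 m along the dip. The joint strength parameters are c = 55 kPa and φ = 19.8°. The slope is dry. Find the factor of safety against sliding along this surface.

Resolving the block weight along and normal to the plane and applying the Mohr–Coulomb strength on the joint:
N' = W cosα = 825·cos26.8° = 736.4 kN/m
Driving force T = W sinα = 825·sin26.8° = 372.0 kN/m
Resisting force R = c·L + N'·tanφ = 55·15.1 + 736.4·tan19.8° = 830.5 + 265.1 = 1095.6 kN/m
FS = R / T = 1095.6 / 372.0 = 2.945

FS = 2.95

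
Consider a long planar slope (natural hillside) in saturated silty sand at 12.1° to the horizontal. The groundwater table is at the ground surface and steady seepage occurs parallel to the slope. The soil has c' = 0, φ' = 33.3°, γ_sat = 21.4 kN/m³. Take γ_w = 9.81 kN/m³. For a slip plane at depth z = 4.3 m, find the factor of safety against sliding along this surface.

With seepage parallel to the slope and the water table at the surface, the effective normal stress on the slip plane uses the buoyant unit weight γ' = γ_sat − γ_w while the driving shear stress uses γ_sat:
FS = [c' + γ' z cos²β tanφ'] / [γ_sat z sinβ cosβ]
(For c' = 0 this reduces to FS = (γ'/γ_sat)·tanφ'/tanβ.)
γ' = 21.4 − 9.81 = 11.59 kN/m³
Numerator = 0.0 + 11.59·4.3·cos²12.1°·tan33.3° = 0.0 + 11.59·4.3·0.9561·0.6569 = 31.298 kPa
Denominator = 21.4·4.3·sin12.1°·cos12.1° = 21.4·4.3·0.2096·0.9778 = 18.861 kPa
FS = 31.298 / 18.861 = 1.659

FS = 1.66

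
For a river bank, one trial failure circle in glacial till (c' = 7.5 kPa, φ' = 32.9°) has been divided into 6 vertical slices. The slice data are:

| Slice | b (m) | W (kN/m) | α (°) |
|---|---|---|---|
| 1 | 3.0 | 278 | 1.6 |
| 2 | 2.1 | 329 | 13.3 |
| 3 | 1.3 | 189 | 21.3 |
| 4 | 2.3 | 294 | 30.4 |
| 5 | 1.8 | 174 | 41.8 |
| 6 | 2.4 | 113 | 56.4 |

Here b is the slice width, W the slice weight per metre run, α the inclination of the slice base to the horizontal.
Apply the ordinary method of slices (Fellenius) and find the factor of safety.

Ordinary method of slices: FS = Σ[c'·Δl_i + (W_i cosα_i)·tanφ'] / Σ W_i sinα_i, with Δl_i = b_i / cosα_i.
Slice 1: Δl = 3.0/cos1.6° = 3.001 m; N'_1 = 278·cos1.6° = 277.9; c'Δl = 22.51; W sinα = 7.8
Slice 2: Δl = 2.1/cos13.3° = 2.158 m; N'_2 = 329·cos13.3° = 320.2; c'Δl = 16.18; W sinα = 75.7
Slice 3: Δl = 1.3/cos21.3° = 1.395 m; N'_3 = 189·cos21.3° = 176.1; c'Δl = 10.46; W sinα = 68.7
Slice 4: Δl = 2.3/cos30.4° = 2.667 m; N'_4 = 294·cos30.4° = 253.6; c'Δl = 20.00; W sinα = 148.8
Slice 5: Δl = 1.8/cos41.8° = 2.415 m; N'_5 = 174·cos41.8° = 129.7; c'Δl = 18.11; W sinα = 116.0
Slice 6: Δl = 2.4/cos56.4° = 4.337 m; N'_6 = 113·cos56.4° = 62.5; c'Δl = 32.53; W sinα = 94.1
Σc'Δl = 119.8 kN/m; ΣN' = 1220.0 kN/m; ΣW sinα = 511.0 kN/m
Resisting = 119.8 + 1220.0·tan32.9° = 119.8 + 789.2 = 909.0 kN/m
FS = 909.0 / 511.0 = 1.779

FS = 1.78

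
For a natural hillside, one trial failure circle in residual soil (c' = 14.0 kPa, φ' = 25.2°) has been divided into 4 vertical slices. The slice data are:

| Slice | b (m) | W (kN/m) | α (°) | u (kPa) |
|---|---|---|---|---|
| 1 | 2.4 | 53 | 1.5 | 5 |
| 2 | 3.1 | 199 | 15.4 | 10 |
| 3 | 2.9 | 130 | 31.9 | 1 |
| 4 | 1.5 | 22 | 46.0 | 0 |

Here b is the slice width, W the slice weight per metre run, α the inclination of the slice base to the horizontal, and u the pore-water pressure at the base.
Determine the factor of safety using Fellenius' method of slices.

FS = 2.22

Ordinary method of slices: FS = Σ[c'·Δl_i + (W_i cosα_i − u_i·Δl_i)·tanφ'] / Σ W_i sinα_i, with Δl_i = b_i / cosα_i.
Slice 1: Δl = 2.4/cos1.5° = 2.401 m; N'_1 = 53·cos1.5° − 5·2.401 = 41.0; c'Δl = 33.61; W sinα = 1.4
Slice 2: Δl = 3.1/cos15.4° = 3.215 m; N'_2 = 199·cos15.4° − 10·3.215 = 159.7; c'Δl = 45.02; W sinα = 52.8
Slice 3: Δl = 2.9/cos31.9° = 3.416 m; N'_3 = 130·cos31.9° − 1·3.416 = 107.0; c'Δl = 47.82; W sinα = 68.7
Slice 4: Δl = 1.5/cos46.0° = 2.159 m; N'_4 = 22·cos46.0° − 0·2.159 = 15.3; c'Δl = 30.23; W sinα = 15.8
Σc'Δl = 156.7 kN/m; ΣN' = 322.9 kN/m; ΣW sinα = 138.8 kN/m
Resisting = 156.7 + 322.9·tan25.2° = 156.7 + 152.0 = 308.6 kN/m
FS = 308.6 / 138.8 = 2.224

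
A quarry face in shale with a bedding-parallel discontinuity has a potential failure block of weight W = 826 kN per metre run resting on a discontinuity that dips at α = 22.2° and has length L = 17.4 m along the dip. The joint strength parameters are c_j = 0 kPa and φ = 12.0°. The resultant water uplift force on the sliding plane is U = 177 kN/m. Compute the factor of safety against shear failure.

FS = 0.40

Resolving the block weight along and normal to the plane and applying the Mohr–Coulomb strength on the joint:
N' = W cosα − U = 826·cos22.2° − 177 = 587.8 kN/m
Driving force T = W sinα = 826·sin22.2° = 312.1 kN/m
Resisting force R = c_j·L + N'·tanφ = 0·17.4 + 587.8·tan12.0° = 0.0 + 124.9 = 124.9 kN/m
FS = R / T = 124.9 / 312.1 = 0.400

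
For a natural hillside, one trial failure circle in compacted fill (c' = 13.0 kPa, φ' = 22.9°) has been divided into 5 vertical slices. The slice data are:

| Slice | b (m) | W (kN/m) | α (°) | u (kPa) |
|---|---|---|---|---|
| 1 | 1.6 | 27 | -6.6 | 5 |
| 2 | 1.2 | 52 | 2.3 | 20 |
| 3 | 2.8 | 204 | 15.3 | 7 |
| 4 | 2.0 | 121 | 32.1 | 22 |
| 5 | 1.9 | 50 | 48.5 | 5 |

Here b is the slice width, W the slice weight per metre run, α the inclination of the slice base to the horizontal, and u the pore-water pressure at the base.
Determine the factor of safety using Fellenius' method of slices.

Ordinary method of slices: FS = Σ[c'·Δl_i + (W_i cosα_i − u_i·Δl_i)·tanφ'] / Σ W_i sinα_i, with Δl_i = b_i / cosα_i.
Slice 1: Δl = 1.6/cos(-6.6°) = 1.611 m; N'_1 = 27·cos(-6.6°) − 5·1.611 = 18.8; c'Δl = 20.94; W sinα = -3.1
Slice 2: Δl = 1.2/cos2.3° = 1.201 m; N'_2 = 52·cos2.3° − 20·1.201 = 27.9; c'Δl = 15.61; W sinα = 2.1
Slice 3: Δl = 2.8/cos15.3° = 2.903 m; N'_3 = 204·cos15.3° − 7·2.903 = 176.4; c'Δl = 37.74; W sinα = 53.8
Slice 4: Δl = 2.0/cos32.1° = 2.361 m; N'_4 = 121·cos32.1° − 22·2.361 = 50.6; c'Δl = 30.69; W sinα = 64.3
Slice 5: Δl = 1.9/cos48.5° = 2.867 m; N'_5 = 50·cos48.5° − 5·2.867 = 18.8; c'Δl = 37.28; W sinα = 37.4
Σc'Δl = 142.3 kN/m; ΣN' = 292.5 kN/m; ΣW sinα = 154.6 kN/m
Resisting = 142.3 + 292.5·tan22.9° = 142.3 + 123.6 = 265.8 kN/m
FS = 265.8 / 154.6 = 1.720

FS = 1.72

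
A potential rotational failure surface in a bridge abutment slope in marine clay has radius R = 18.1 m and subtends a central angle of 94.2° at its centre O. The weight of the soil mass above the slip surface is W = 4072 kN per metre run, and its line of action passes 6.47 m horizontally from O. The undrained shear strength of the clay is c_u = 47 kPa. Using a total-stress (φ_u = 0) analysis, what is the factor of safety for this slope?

FS = 0.96

Taking moments about the centre O, the resisting moment is provided by the undrained shear strength acting along the arc:
Arc length L_a = R·θ = 18.1·(94.2°·π/180) = 18.1·1.6441 = 29.76 m
M_R = c_u·L_a·R = 47·29.76·18.1 = 25315.3 kN·m/m
M_D = W·d = 4072·6.47 = 26345.8 kN·m/m
FS = M_R / M_D = 25315.3 / 26345.8 = 0.961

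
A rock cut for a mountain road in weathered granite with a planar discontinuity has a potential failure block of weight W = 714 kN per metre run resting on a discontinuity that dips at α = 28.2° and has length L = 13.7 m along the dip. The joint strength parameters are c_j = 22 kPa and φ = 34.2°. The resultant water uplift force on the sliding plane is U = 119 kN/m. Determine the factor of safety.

FS = 1.92

Resolving the block weight along and normal to the plane and applying the Mohr–Coulomb strength on the joint:
N' = W cosα − U = 714·cos28.2° − 119 = 510.3 kN/m
Driving force T = W sinα = 714·sin28.2° = 337.4 kN/m
Resisting force R = c_j·L + N'·tanφ = 22·13.7 + 510.3·tan34.2° = 301.4 + 346.8 = 648.2 kN/m
FS = R / T = 648.2 / 337.4 = 1.921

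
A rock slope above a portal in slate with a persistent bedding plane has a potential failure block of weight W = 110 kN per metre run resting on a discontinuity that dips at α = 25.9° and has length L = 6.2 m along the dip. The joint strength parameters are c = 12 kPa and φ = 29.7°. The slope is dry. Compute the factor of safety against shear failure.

FS = 2.72

Resolving the block weight along and normal to the plane and applying the Mohr–Coulomb strength on the joint:
N' = W cosα = 110·cos25.9° = 99.0 kN/m
Driving force T = W sinα = 110·sin25.9° = 48.0 kN/m
Resisting force R = c·L + N'·tanφ = 12·6.2 + 99.0·tan29.7° = 74.4 + 56.4 = 130.8 kN/m
FS = R / T = 130.8 / 48.0 = 2.723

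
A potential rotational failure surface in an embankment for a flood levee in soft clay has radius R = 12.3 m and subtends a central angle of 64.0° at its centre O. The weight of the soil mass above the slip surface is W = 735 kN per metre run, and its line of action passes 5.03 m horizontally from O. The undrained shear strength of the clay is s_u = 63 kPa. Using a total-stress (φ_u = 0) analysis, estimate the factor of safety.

Taking moments about the centre O, the resisting moment is provided by the undrained shear strength acting along the arc:
Arc length L_a = R·θ = 12.3·(64.0°·π/180) = 12.3·1.1170 = 13.74 m
M_R = s_u·L_a·R = 63·13.74·12.3 = 10646.5 kN·m/m
M_D = W·d = 735·5.03 = 3697.1 kN·m/m
FS = M_R / M_D = 10646.5 / 3697.1 = 2.880

FS = 2.88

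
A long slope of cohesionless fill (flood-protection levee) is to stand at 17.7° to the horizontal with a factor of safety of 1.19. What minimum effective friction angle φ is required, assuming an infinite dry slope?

φ = 20.8°

FS = tanφ/tanβ ⇒ tanφ = FS · tanβ = 1.19 · tan17.7° = 0.3798
φ = arctan(0.3798) = 20.80°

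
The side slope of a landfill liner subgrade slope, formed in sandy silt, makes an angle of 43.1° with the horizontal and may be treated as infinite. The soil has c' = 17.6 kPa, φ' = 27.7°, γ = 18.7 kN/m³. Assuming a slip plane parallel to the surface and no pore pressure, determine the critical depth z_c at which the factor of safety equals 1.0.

Setting FS = 1.00 in FS = [c' + γz cos²β tanφ'] / [γz sinβ cosβ] and solving for z:
z = c' / [γ cosβ (FS·sinβ − cosβ·tanφ')]
  = 17.6 / [18.7·cos43.1°·(1.00·sin43.1° − cos43.1°·tan27.7°)]
  = 17.6 / [18.7·0.7302·(1.00·0.6833 − 0.7302·0.5250)]
  = 17.6 / 4.0953 = 4.298 m

z_c = 4.30 m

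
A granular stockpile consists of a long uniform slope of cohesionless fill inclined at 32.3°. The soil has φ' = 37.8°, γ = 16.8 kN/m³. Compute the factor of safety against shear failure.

FS = 1.23

For a dry cohesionless infinite slope the factor of safety is FS = tanφ' / tanβ.
FS = tan37.8° / tan32.3° = 0.7757 / 0.6322 = 1.227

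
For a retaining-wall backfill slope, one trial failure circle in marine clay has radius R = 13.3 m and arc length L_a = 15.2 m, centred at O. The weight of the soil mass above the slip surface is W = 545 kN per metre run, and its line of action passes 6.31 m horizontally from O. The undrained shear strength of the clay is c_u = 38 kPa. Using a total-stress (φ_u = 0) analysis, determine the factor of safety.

Taking moments about the centre O, the resisting moment is provided by the undrained shear strength acting along the arc:
M_R = c_u·L_a·R = 38·15.20·13.3 = 7682.1 kN·m/m
M_D = W·d = 545·6.31 = 3438.9 kN·m/m
FS = M_R / M_D = 7682.1 / 3438.9 = 2.234

FS = 2.23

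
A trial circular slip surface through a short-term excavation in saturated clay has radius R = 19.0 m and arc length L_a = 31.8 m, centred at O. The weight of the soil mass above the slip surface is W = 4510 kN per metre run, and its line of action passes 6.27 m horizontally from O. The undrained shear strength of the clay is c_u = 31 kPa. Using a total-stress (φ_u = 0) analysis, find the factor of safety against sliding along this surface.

FS = 0.66

Taking moments about the centre O, the resisting moment is provided by the undrained shear strength acting along the arc:
M_R = c_u·L_a·R = 31·31.80·19.0 = 18730.2 kN·m/m
M_D = W·d = 4510·6.27 = 28277.7 kN·m/m
FS = M_R / M_D = 18730.2 / 28277.7 = 0.662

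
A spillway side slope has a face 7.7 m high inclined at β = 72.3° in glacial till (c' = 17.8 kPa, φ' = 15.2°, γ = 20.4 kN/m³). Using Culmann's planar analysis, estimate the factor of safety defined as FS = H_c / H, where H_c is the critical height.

FS = 0.91

H_c = (4c'/γ) · sinβ cosφ' / [1 − cos(β − φ')]
    = (4·17.8/20.4) · sin72.3°·cos15.2° / [1 − cos57.1°]
    = 3.490 · 0.9193 / 0.4568 = 7.02 m
FS = H_c / H = 7.02 / 7.7 = 0.912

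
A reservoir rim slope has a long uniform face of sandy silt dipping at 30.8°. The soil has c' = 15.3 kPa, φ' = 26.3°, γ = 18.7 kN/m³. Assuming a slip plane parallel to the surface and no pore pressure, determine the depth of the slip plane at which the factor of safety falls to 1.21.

Setting FS = 1.21 in FS = [c' + γz cos²β tanφ'] / [γz sinβ cosβ] and solving for z:
z = c' / [γ cosβ (FS·sinβ − cosβ·tanφ')]
  = 15.3 / [18.7·cos30.8°·(1.21·sin30.8° − cos30.8°·tan26.3°)]
  = 15.3 / [18.7·0.8590·(1.21·0.5120 − 0.8590·0.4942)]
  = 15.3 / 3.1330 = 4.884 m

z = 4.88 m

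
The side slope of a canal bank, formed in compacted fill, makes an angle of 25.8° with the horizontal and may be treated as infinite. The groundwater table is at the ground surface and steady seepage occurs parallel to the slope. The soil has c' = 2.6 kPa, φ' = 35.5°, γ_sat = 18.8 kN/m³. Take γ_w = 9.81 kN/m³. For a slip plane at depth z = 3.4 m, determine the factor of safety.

FS = 0.81

With seepage parallel to the slope and the water table at the surface, the effective normal stress on the slip plane uses the buoyant unit weight γ' = γ_sat − γ_w while the driving shear stress uses γ_sat:
FS = [c' + γ' z cos²β tanφ'] / [γ_sat z sinβ cosβ]
γ' = 18.8 − 9.81 = 8.99 kN/m³
Numerator = 2.6 + 8.99·3.4·cos²25.8°·tan35.5° = 2.6 + 8.99·3.4·0.8106·0.7133 = 20.273 kPa
Denominator = 18.8·3.4·sin25.8°·cos25.8° = 18.8·3.4·0.4352·0.9003 = 25.047 kPa
FS = 20.273 / 25.047 = 0.809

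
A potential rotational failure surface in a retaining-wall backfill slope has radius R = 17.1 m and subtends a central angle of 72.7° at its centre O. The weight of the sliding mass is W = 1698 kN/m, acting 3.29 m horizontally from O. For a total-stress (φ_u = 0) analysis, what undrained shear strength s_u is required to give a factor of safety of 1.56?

FS = s_u·L_a·R / (W·d), so s_u = FS·W·d / (L_a·R).
Arc length L_a = R·θ = 17.1·(72.7°·π/180) = 17.1·1.2689 = 21.70 m
s_u = 1.56·1698·3.29 / (21.70·17.1) = 8714.8 / 371.03 = 23.49 kPa

s_u = 23.5 kPa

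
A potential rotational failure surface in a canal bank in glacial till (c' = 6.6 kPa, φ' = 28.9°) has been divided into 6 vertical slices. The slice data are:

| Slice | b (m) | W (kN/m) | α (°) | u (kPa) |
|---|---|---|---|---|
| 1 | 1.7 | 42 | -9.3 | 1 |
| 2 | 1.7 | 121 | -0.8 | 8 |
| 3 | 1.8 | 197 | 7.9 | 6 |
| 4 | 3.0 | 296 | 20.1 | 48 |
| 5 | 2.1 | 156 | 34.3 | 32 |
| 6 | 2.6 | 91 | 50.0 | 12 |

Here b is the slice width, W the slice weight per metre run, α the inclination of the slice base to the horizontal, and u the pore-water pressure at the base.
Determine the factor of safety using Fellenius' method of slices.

Ordinary method of slices: FS = Σ[c'·Δl_i + (W_i cosα_i − u_i·Δl_i)·tanφ'] / Σ W_i sinα_i, with Δl_i = b_i / cosα_i.
Slice 1: Δl = 1.7/cos(-9.3°) = 1.723 m; N'_1 = 42·cos(-9.3°) − 1·1.723 = 39.7; c'Δl = 11.37; W sinα = -6.8
Slice 2: Δl = 1.7/cos(-0.8°) = 1.700 m; N'_2 = 121·cos(-0.8°) − 8·1.700 = 107.4; c'Δl = 11.22; W sinα = -1.7
Slice 3: Δl = 1.8/cos7.9° = 1.817 m; N'_3 = 197·cos7.9° − 6·1.817 = 184.2; c'Δl = 11.99; W sinα = 27.1
Slice 4: Δl = 3.0/cos20.1° = 3.195 m; N'_4 = 296·cos20.1° − 48·3.195 = 124.6; c'Δl = 21.08; W sinα = 101.7
Slice 5: Δl = 2.1/cos34.3° = 2.542 m; N'_5 = 156·cos34.3° − 32·2.542 = 47.5; c'Δl = 16.78; W sinα = 87.9
Slice 6: Δl = 2.6/cos50.0° = 4.045 m; N'_6 = 91·cos50.0° − 12·4.045 = 10.0; c'Δl = 26.70; W sinα = 69.7
Σc'Δl = 99.1 kN/m; ΣN' = 513.5 kN/m; ΣW sinα = 277.9 kN/m
Resisting = 99.1 + 513.5·tan28.9° = 99.1 + 283.4 = 382.6 kN/m
FS = 382.6 / 277.9 = 1.376

FS = 1.38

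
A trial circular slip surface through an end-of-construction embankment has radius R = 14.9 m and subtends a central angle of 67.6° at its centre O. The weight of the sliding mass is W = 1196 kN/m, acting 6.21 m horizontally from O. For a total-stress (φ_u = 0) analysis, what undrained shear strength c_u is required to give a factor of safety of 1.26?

c_u = 35.7 kPa

FS = c_u·L_a·R / (W·d), so c_u = FS·W·d / (L_a·R).
Arc length L_a = R·θ = 14.9·(67.6°·π/180) = 14.9·1.1798 = 17.58 m
c_u = 1.26·1196·6.21 / (17.58·14.9) = 9358.2 / 261.94 = 35.73 kPa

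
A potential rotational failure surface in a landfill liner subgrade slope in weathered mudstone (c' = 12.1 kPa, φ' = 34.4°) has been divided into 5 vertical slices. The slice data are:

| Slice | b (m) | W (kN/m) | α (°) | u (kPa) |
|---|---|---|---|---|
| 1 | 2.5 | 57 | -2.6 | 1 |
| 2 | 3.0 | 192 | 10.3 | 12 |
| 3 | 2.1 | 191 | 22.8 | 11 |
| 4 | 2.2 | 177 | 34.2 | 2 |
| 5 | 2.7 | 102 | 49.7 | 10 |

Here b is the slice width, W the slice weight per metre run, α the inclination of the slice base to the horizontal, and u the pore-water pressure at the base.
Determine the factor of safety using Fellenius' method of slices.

FS = 1.89

Ordinary method of slices: FS = Σ[c'·Δl_i + (W_i cosα_i − u_i·Δl_i)·tanφ'] / Σ W_i sinα_i, with Δl_i = b_i / cosα_i.
Slice 1: Δl = 2.5/cos(-2.6°) = 2.503 m; N'_1 = 57·cos(-2.6°) − 1·2.503 = 54.4; c'Δl = 30.28; W sinα = -2.6
Slice 2: Δl = 3.0/cos10.3° = 3.049 m; N'_2 = 192·cos10.3° − 12·3.049 = 152.3; c'Δl = 36.89; W sinα = 34.3
Slice 3: Δl = 2.1/cos22.8° = 2.278 m; N'_3 = 191·cos22.8° − 11·2.278 = 151.0; c'Δl = 27.56; W sinα = 74.0
Slice 4: Δl = 2.2/cos34.2° = 2.660 m; N'_4 = 177·cos34.2° − 2·2.660 = 141.1; c'Δl = 32.19; W sinα = 99.5
Slice 5: Δl = 2.7/cos49.7° = 4.174 m; N'_5 = 102·cos49.7° − 10·4.174 = 24.2; c'Δl = 50.51; W sinα = 77.8
Σc'Δl = 177.4 kN/m; ΣN' = 523.1 kN/m; ΣW sinα = 283.0 kN/m
Resisting = 177.4 + 523.1·tan34.4° = 177.4 + 358.2 = 535.6 kN/m
FS = 535.6 / 283.0 = 1.892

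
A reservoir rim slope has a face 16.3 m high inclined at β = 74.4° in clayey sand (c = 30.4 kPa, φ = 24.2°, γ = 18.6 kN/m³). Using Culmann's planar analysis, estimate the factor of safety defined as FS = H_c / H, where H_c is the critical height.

FS = 0.98

H_c = (4c/γ) · sinβ cosφ / [1 − cos(β − φ)]
    = (4·30.4/18.6) · sin74.4°·cos24.2° / [1 − cos50.2°]
    = 6.538 · 0.8785 / 0.3599 = 15.96 m
FS = H_c / H = 15.96 / 16.3 = 0.979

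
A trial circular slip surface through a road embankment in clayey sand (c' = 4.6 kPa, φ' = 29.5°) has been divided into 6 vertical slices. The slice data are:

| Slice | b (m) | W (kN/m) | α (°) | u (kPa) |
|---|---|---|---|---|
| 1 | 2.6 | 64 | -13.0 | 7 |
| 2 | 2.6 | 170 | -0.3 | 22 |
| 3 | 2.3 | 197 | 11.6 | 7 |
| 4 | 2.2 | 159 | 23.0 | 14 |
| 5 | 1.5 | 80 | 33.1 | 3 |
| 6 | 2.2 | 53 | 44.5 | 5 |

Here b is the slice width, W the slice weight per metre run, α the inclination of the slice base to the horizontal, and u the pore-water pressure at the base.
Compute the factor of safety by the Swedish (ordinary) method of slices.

FS = 2.20

Ordinary method of slices: FS = Σ[c'·Δl_i + (W_i cosα_i − u_i·Δl_i)·tanφ'] / Σ W_i sinα_i, with Δl_i = b_i / cosα_i.
Slice 1: Δl = 2.6/cos(-13.0°) = 2.668 m; N'_1 = 64·cos(-13.0°) − 7·2.668 = 43.7; c'Δl = 12.27; W sinα = -14.4
Slice 2: Δl = 2.6/cos(-0.3°) = 2.600 m; N'_2 = 170·cos(-0.3°) − 22·2.600 = 112.8; c'Δl = 11.96; W sinα = -0.9
Slice 3: Δl = 2.3/cos11.6° = 2.348 m; N'_3 = 197·cos11.6° − 7·2.348 = 176.5; c'Δl = 10.80; W sinα = 39.6
Slice 4: Δl = 2.2/cos23.0° = 2.390 m; N'_4 = 159·cos23.0° − 14·2.390 = 112.9; c'Δl = 10.99; W sinα = 62.1
Slice 5: Δl = 1.5/cos33.1° = 1.791 m; N'_5 = 80·cos33.1° − 3·1.791 = 61.6; c'Δl = 8.24; W sinα = 43.7
Slice 6: Δl = 2.2/cos44.5° = 3.084 m; N'_6 = 53·cos44.5° − 5·3.084 = 22.4; c'Δl = 14.19; W sinα = 37.1
Σc'Δl = 68.5 kN/m; ΣN' = 529.9 kN/m; ΣW sinα = 167.3 kN/m
Resisting = 68.5 + 529.9·tan29.5° = 68.5 + 299.8 = 368.3 kN/m
FS = 368.3 / 167.3 = 2.201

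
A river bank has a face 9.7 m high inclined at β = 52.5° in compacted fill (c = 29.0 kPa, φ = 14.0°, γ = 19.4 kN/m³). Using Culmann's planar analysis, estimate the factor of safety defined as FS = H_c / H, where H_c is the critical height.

FS = 2.18

H_c = (4c/γ) · sinβ cosφ / [1 − cos(β − φ)]
    = (4·29.0/19.4) · sin52.5°·cos14.0° / [1 − cos38.5°]
    = 5.979 · 0.7698 / 0.2174 = 21.17 m
FS = H_c / H = 21.17 / 9.7 = 2.183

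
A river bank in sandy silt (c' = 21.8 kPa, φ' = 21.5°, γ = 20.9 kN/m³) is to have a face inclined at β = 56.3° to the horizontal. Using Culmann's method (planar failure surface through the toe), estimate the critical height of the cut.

H_c = 18.06 m

Culmann's analysis gives the critical failure plane at α_cr = (β + φ')/2 = (56.3 + 21.5)/2 = 38.9°, and the critical height
H_c = (4c'/γ) · sinβ cosφ' / [1 − cos(β − φ')]
    = (4·21.8/20.9) · sin56.3°·cos21.5° / [1 − cos(34.8°)]
    = 4.172 · 0.8320·0.9304 / [1 − 0.8211]
    = 4.172 · 0.7741 / 0.1789
    = 18.06 m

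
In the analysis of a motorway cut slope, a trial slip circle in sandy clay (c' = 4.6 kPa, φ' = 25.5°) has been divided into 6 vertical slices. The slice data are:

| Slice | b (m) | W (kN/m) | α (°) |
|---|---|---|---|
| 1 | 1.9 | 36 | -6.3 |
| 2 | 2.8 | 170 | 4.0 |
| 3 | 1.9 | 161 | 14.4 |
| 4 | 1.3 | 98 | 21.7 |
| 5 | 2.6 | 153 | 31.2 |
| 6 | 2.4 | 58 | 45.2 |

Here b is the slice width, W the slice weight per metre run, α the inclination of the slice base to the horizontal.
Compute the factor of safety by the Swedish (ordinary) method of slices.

Ordinary method of slices: FS = Σ[c'·Δl_i + (W_i cosα_i)·tanφ'] / Σ W_i sinα_i, with Δl_i = b_i / cosα_i.
Slice 1: Δl = 1.9/cos(-6.3°) = 1.912 m; N'_1 = 36·cos(-6.3°) = 35.8; c'Δl = 8.79; W sinα = -4.0
Slice 2: Δl = 2.8/cos4.0° = 2.807 m; N'_2 = 170·cos4.0° = 169.6; c'Δl = 12.91; W sinα = 11.9
Slice 3: Δl = 1.9/cos14.4° = 1.962 m; N'_3 = 161·cos14.4° = 155.9; c'Δl = 9.02; W sinα = 40.0
Slice 4: Δl = 1.3/cos21.7° = 1.399 m; N'_4 = 98·cos21.7° = 91.1; c'Δl = 6.44; W sinα = 36.2
Slice 5: Δl = 2.6/cos31.2° = 3.040 m; N'_5 = 153·cos31.2° = 130.9; c'Δl = 13.98; W sinα = 79.3
Slice 6: Δl = 2.4/cos45.2° = 3.406 m; N'_6 = 58·cos45.2° = 40.9; c'Δl = 15.67; W sinα = 41.2
Σc'Δl = 66.8 kN/m; ΣN' = 624.1 kN/m; ΣW sinα = 204.6 kN/m
Resisting = 66.8 + 624.1·tan25.5° = 66.8 + 297.7 = 364.5 kN/m
FS = 364.5 / 204.6 = 1.782

FS = 1.78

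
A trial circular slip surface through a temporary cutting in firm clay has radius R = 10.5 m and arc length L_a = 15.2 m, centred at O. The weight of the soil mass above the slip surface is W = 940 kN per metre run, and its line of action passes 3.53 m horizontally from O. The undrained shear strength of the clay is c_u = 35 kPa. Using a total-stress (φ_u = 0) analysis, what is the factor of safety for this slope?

Taking moments about the centre O, the resisting moment is provided by the undrained shear strength acting along the arc:
M_R = c_u·L_a·R = 35·15.20·10.5 = 5586.0 kN·m/m
M_D = W·d = 940·3.53 = 3318.2 kN·m/m
FS = M_R / M_D = 5586.0 / 3318.2 = 1.683

FS = 1.68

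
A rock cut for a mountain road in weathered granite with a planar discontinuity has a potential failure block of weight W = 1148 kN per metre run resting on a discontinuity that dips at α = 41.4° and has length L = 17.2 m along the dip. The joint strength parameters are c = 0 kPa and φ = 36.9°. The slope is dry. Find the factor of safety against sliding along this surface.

Resolving the block weight along and normal to the plane and applying the Mohr–Coulomb strength on the joint:
N' = W cosα = 1148·cos41.4° = 861.1 kN/m
Driving force T = W sinα = 1148·sin41.4° = 759.2 kN/m
Resisting force R = c·L + N'·tanφ = 0·17.2 + 861.1·tan36.9° = 0.0 + 646.6 = 646.6 kN/m
FS = R / T = 646.6 / 759.2 = 0.852

FS = 0.85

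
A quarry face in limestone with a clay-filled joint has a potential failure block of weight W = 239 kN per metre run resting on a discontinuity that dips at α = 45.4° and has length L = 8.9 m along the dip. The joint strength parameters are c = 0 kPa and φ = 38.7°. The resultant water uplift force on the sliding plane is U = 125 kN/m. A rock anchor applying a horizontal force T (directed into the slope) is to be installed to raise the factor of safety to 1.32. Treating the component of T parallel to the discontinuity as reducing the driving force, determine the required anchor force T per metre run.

Resolving forces along and normal to the sliding plane, with the horizontal anchor force T adding T·sinα to the effective normal force and T·cosα acting up the plane against the driving force:
FS = [cL + (W cosα − U + T sinα) tanφ] / [W sinα − T cosα]
Without the anchor: N' = 42.8 kN/m, driving T_d = 170.2 kN/m, resisting R = 0·8.9 + 42.8·tan38.7° = 34.3 kN/m, FS = 0.20.
Setting FS = 1.32 and solving for T:
1.32·(170.2 − T cos45.4°) = 34.3 + T sin45.4°·tan38.7°
T·(sin45.4°·tan38.7° + 1.32·cos45.4°) = 1.32·170.2 − 34.3
T·(0.7120·0.8012 + 1.32·0.7022) = 224.6 − 34.3 = 190.3
T·1.4973 = 190.3
T = 127.1 kN/m

T = 127 kN/m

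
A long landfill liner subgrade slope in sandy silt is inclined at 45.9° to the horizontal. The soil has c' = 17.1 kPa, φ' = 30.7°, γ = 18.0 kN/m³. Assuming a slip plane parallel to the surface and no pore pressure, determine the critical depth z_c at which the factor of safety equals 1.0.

Setting FS = 1.00 in FS = [c' + γz cos²β tanφ'] / [γz sinβ cosβ] and solving for z:
z = c' / [γ cosβ (FS·sinβ − cosβ·tanφ')]
  = 17.1 / [18.0·cos45.9°·(1.00·sin45.9° − cos45.9°·tan30.7°)]
  = 17.1 / [18.0·0.6959·(1.00·0.7181 − 0.6959·0.5938)]
  = 17.1 / 3.8196 = 4.477 m

z_c = 4.48 m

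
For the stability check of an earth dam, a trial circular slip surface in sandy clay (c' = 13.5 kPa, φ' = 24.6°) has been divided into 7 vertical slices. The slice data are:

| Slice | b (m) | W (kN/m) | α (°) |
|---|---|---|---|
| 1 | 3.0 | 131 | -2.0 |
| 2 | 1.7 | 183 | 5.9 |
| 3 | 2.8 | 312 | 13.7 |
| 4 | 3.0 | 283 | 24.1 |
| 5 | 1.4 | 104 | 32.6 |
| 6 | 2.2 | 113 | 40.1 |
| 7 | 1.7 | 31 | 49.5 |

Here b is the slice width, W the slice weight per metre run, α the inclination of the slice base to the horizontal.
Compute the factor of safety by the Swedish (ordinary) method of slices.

FS = 2.06

Ordinary method of slices: FS = Σ[c'·Δl_i + (W_i cosα_i)·tanφ'] / Σ W_i sinα_i, with Δl_i = b_i / cosα_i.
Slice 1: Δl = 3.0/cos(-2.0°) = 3.002 m; N'_1 = 131·cos(-2.0°) = 130.9; c'Δl = 40.52; W sinα = -4.6
Slice 2: Δl = 1.7/cos5.9° = 1.709 m; N'_2 = 183·cos5.9° = 182.0; c'Δl = 23.07; W sinα = 18.8
Slice 3: Δl = 2.8/cos13.7° = 2.882 m; N'_3 = 312·cos13.7° = 303.1; c'Δl = 38.91; W sinα = 73.9
Slice 4: Δl = 3.0/cos24.1° = 3.286 m; N'_4 = 283·cos24.1° = 258.3; c'Δl = 44.37; W sinα = 115.6
Slice 5: Δl = 1.4/cos32.6° = 1.662 m; N'_5 = 104·cos32.6° = 87.6; c'Δl = 22.43; W sinα = 56.0
Slice 6: Δl = 2.2/cos40.1° = 2.876 m; N'_6 = 113·cos40.1° = 86.4; c'Δl = 38.83; W sinα = 72.8
Slice 7: Δl = 1.7/cos49.5° = 2.618 m; N'_7 = 31·cos49.5° = 20.1; c'Δl = 35.34; W sinα = 23.6
Σc'Δl = 243.5 kN/m; ΣN' = 1068.6 kN/m; ΣW sinα = 356.1 kN/m
Resisting = 243.5 + 1068.6·tan24.6° = 243.5 + 489.2 = 732.7 kN/m
FS = 732.7 / 356.1 = 2.058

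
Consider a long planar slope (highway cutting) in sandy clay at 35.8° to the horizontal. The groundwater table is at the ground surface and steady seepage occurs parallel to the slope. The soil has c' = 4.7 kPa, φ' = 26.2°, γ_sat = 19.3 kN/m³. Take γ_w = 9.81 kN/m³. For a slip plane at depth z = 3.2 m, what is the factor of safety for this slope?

With seepage parallel to the slope and the water table at the surface, the effective normal stress on the slip plane uses the buoyant unit weight γ' = γ_sat − γ_w while the driving shear stress uses γ_sat:
FS = [c' + γ' z cos²β tanφ'] / [γ_sat z sinβ cosβ]
γ' = 19.3 − 9.81 = 9.49 kN/m³
Numerator = 4.7 + 9.49·3.2·cos²35.8°·tan26.2° = 4.7 + 9.49·3.2·0.6578·0.4921 = 14.530 kPa
Denominator = 19.3·3.2·sin35.8°·cos35.8° = 19.3·3.2·0.5850·0.8111 = 29.301 kPa
FS = 14.530 / 29.301 = 0.496

FS = 0.50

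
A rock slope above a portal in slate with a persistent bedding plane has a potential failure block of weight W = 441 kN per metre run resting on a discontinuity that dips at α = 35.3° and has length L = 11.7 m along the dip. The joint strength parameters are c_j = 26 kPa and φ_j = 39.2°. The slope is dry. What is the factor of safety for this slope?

FS = 2.35

Resolving the block weight along and normal to the plane and applying the Mohr–Coulomb strength on the joint:
N' = W cosα = 441·cos35.3° = 359.9 kN/m
Driving force T = W sinα = 441·sin35.3° = 254.8 kN/m
Resisting force R = c_j·L + N'·tanφ_j = 26·11.7 + 359.9·tan39.2° = 304.2 + 293.5 = 597.7 kN/m
FS = R / T = 597.7 / 254.8 = 2.346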